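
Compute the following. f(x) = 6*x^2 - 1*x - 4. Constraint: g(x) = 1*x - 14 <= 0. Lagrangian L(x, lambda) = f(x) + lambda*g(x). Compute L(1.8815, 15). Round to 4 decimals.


Step 1: Evaluate f(x).
f(1.8815) = 6*1.8815^2 - 1*1.8815 - 4 = 15.3588
Step 2: Evaluate g(x).
g(1.8815) = 1*1.8815 - 14 = -12.1185
Step 3: Compute Lagrangian.
L = 15.3588 + 15*-12.1185 = -166.4187


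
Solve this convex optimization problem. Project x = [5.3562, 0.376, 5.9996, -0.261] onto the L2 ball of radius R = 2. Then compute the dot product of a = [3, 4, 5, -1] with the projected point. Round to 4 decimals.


Step 1: Compute ||x|| (intermediates to 6 decimals).
||x|| = sqrt(5.3562^2 + 0.376^2 + 5.9996^2 + (-0.261)^2) = 8.055655
Step 2: Project.
Since ||x|| > R, scale = R/||x|| = 2/8.055655 = 0.248273, proj(x) = scale * x
proj(x) = [1.3298, 0.093351, 1.489539, -0.064799]
Step 3: Dot product.
a^T * proj(x) = 3*1.3298 + 4*0.093351 + 5*1.489539 - 1*(-0.064799) = 11.8753


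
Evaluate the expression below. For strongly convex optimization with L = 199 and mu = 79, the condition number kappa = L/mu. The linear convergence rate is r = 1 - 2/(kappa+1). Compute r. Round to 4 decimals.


Step 1: Compute the condition number.
kappa = L/mu = 199/79 = 2.519
Step 2: Compute the convergence rate.
r = 1 - 2/(kappa + 1) = 1 - 2*mu/(L + mu) = (L - mu)/(L + mu) = 120/278 = 0.4317


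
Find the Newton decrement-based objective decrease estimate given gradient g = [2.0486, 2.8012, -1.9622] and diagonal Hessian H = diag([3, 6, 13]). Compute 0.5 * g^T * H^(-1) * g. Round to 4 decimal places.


Step 1: H is diagonal, so H^(-1) * g = [0.6829, 0.4669, -0.1509].
Step 2: g^T H^(-1) g = sum_i g_i^2 / H_ii
  = (2.0486)^2/3 + (2.8012)^2/6 + (-1.9622)^2/13
  = 1.3989 + 1.3078 + 0.2962 = 3.0029
Step 3: Objective decrease = 0.5 * g^T H^(-1) g = 1.5014


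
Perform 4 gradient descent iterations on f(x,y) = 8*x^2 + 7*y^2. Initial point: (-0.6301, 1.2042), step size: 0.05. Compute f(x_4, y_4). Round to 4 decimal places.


Gradient descent on f(x,y) = 8*x^2 + 7*y^2.
Starting point: (-0.6301, 1.2042), alpha = 0.05
Step 1: grad_x = 2*8*-0.6301 = -10.0816, grad_y = 2*7*1.2042 = 16.8588
  x_1 = -0.6301 - 0.05*-10.0816 = -0.126
  y_1 = 1.2042 - 0.05*16.8588 = 0.3613
Step 2: grad_x = 2*8*-0.126 = -2.0163, grad_y = 2*7*0.3613 = 5.0576
  x_2 = -0.126 - 0.05*-2.0163 = -0.0252
  y_2 = 0.3613 - 0.05*5.0576 = 0.1084
Step 3: grad_x = 2*8*-0.0252 = -0.4033, grad_y = 2*7*0.1084 = 1.5173
  x_3 = -0.0252 - 0.05*-0.4033 = -0.005
  y_3 = 0.1084 - 0.05*1.5173 = 0.0325
Step 4: grad_x = 2*8*-0.005 = -0.0807, grad_y = 2*7*0.0325 = 0.4552
  x_4 = -0.005 - 0.05*-0.0807 = -0.001
  y_4 = 0.0325 - 0.05*0.4552 = 0.0098
f(-0.001, 0.0098) = 8*(-0.001)^2 + 7*0.0098^2 = 0.0007


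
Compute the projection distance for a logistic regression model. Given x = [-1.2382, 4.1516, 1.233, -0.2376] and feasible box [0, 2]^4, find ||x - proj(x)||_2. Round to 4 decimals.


Project each component onto [0, 2].
clip(-1.2382) = 0.0, clip(4.1516) = 2.0, clip(1.233) = 1.233, clip(-0.2376) = 0.0
Projection = [0.0, 2.0, 1.233, 0.0]
Squared diffs: [1.5331, 4.6294, 0.0, 0.0565]
Distance = sqrt(6.219) = 2.4938


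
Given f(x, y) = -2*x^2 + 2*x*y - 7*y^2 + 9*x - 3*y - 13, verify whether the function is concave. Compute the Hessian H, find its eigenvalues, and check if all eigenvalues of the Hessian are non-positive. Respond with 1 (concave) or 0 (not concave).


The Hessian of f(x,y) = -2*x^2 + 2*x*y - 7*y^2 + 9*x - 3*y - 13 is:
H = [[-4, 2], [2, -14]]
Trace = -4 - 14 = -18
Determinant = -4*-14 - (2)^2 = 52
Discriminant = (-18)^2 - 4*52 = 116.0
Eigenvalues: lambda_1 = -14.3852, lambda_2 = -3.6148
The function is concave.

1


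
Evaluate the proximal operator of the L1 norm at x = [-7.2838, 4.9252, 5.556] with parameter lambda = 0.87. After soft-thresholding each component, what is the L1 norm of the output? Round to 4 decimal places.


Soft-thresholding with lambda = 0.87:
prox(-7.2838) = sign(-7.2838)*max(|-7.2838| - 0.87, 0) = -6.4138
prox(4.9252) = sign(4.9252)*max(|4.9252| - 0.87, 0) = 4.0552
prox(5.556) = sign(5.556)*max(|5.556| - 0.87, 0) = 4.686
prox(x) = [-6.4138, 4.0552, 4.686]
||prox(x)||_1 = 6.4138 + 4.0552 + 4.686 = 15.155


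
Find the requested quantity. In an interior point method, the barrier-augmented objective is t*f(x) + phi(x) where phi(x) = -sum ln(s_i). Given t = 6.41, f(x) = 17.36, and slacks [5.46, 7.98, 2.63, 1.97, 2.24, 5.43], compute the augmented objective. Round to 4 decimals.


Step 1: Compute log-barrier.
ln values: [1.6974, 2.0769, 0.967, 0.678, 0.8065, 1.6919]
phi = -(1.6974 + 2.0769 + 0.967 + 0.678 + 0.8065 + 1.6919) = -7.9178
Step 2: Compute augmented objective.
t*f(x) = 6.41*17.36 = 111.2776
Total = 111.2776 - 7.9178 = 103.3598


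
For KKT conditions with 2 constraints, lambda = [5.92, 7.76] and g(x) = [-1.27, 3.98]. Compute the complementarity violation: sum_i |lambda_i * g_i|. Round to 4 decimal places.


KKT complementary slackness check:
lambda_1 * g_1 = 5.92 * -1.27 = -7.5184
lambda_2 * g_2 = 7.76 * 3.98 = 30.8848
Total violation = 7.5184 + 30.8848 = 38.4032


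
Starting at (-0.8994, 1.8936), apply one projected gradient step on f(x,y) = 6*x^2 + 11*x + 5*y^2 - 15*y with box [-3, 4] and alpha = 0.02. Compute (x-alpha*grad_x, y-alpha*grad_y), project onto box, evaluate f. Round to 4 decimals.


Step 1: Compute gradient at (-0.8994, 1.8936).
grad_x = 2*6*-0.8994 + 11 = 0.2072
grad_y = 2*5*1.8936 - 15 = 3.936
Step 2: Gradient step.
x_raw = -0.8994 - 0.02*0.2072 = -0.9035
y_raw = 1.8936 - 0.02*3.936 = 1.8149
Step 3: Project onto [-3, 4].
x_proj = clip(-0.9035) = -0.9035
y_proj = clip(1.8149) = 1.8149
Step 4: Evaluate f.
f(-0.9035, 1.8149) = -15.7949


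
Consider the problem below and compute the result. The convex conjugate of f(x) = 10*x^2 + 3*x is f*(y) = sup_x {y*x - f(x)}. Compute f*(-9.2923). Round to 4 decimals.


f*(y) = sup_x {y*x - a*x^2 - b*x} = sup_x {(y-b)*x - a*x^2}
FOC: (y - b) - 2a*x = 0 => x* = (y - b)/(2a)
x* = (-9.2923 - 3)/(2*10) = -0.6146
f*(-9.2923) = (y-b)^2/(4a) = (-9.2923 - 3)^2/(4*10)
= 151.1006/40 = 3.7775


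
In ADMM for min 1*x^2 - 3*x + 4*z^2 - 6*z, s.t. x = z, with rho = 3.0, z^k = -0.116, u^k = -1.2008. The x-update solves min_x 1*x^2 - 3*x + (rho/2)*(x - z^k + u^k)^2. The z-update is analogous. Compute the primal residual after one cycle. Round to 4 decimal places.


ADMM iteration with rho = 3.0, z^k = -0.116, u^k = -1.2008
Step 1: x-update.
Minimize 1*x^2 - 3*x + (3.0/2)*(x + 0.116 - 1.2008)^2
FOC: (2*1 + 3.0)*x = 3 + 3.0*(-0.116 + 1.2008)
x^{k+1} = 1.2509
Step 2: z-update.
Minimize 4*z^2 - 6*z + (3.0/2)*(1.2509 - z - 1.2008)^2
FOC: (2*4 + 3.0)*z = 6 + 3.0*(1.2509 - 1.2008)
z^{k+1} = 0.5591
Step 3: u-update.
u^{k+1} = -1.2008 + 1.2509 - 0.5591 = -0.509
Step 4: Primal residual = |1.2509 - 0.5591| = 0.6918


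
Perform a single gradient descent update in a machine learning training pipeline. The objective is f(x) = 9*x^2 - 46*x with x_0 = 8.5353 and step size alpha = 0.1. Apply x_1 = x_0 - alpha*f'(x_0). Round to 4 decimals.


We compute the gradient at x_0 and apply the update.
f'(x) = 18*x - 46
f'(8.5353) = 18*8.5353 - 46 = 107.6354
x_1 = 8.5353 - 0.1*107.6354 = -2.2282


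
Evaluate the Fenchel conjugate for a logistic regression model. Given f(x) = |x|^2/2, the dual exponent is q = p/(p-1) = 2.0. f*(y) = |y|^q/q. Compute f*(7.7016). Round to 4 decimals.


The conjugate exponent q satisfies 1/p + 1/q = 1.
p = 2, so q = 2/(2 - 1) = 2.0
|y|^q = 7.7016^2.0 = 59.3146
f*(7.7016) = 59.3146 / 2.0 = 29.6573


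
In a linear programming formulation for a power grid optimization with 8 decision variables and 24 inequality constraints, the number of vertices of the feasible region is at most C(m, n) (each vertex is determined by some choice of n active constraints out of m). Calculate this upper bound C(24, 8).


Each vertex corresponds to some choice of n active constraints out of m, so the number of vertices is at most C(m, n) = m! / (n!(m-n)!).
m = 24, n = 8
Numerator: 24 * 23 * 22 * 21 * 20 * 19 * 18 * 17
Denominator: 8! = 40320
C(24, 8) = 735471


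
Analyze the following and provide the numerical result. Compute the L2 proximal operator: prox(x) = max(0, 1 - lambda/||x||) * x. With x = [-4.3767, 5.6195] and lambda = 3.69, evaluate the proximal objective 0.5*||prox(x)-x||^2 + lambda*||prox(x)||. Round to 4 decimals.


Step 1: Compute ||x||.
||x|| = 7.1228
Step 2: Compute scaling factor.
scale = max(0, 1 - 3.69/7.1228) = 0.4819
Step 3: prox(x) = [-2.1093, 2.7083]
||prox(x)|| = 3.4328
Step 4: Proximal objective.
0.5*||prox-x||^2 = 6.8081
lambda*||prox|| = 12.667
Total = 19.4751


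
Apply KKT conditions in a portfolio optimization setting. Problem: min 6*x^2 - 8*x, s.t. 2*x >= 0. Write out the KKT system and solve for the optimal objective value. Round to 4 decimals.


Step 1: Try lambda = 0 (constraint inactive).
Stationarity: 2*6*x - 8 = 0
x* = 8/(2*6) = 2/3 = 0.6667 (rounded; the exact value 2/3 is used below)
Check constraint: 2*0.6667 = 1.3334 >= 0 -- satisfied.
Step 2: Compute optimal value.
f(x*) = 6*(2/3)^2 - 8*(2/3) = -2.6667


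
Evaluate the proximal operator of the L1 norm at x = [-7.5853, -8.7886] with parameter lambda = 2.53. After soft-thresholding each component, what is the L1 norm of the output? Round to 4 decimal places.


Soft-thresholding with lambda = 2.53:
prox(-7.5853) = sign(-7.5853)*max(|-7.5853| - 2.53, 0) = -5.0553
prox(-8.7886) = sign(-8.7886)*max(|-8.7886| - 2.53, 0) = -6.2586
prox(x) = [-5.0553, -6.2586]
||prox(x)||_1 = 5.0553 + 6.2586 = 11.3139


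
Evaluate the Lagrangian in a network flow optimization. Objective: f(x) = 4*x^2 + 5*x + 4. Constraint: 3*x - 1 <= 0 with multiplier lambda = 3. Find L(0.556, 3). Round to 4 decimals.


Step 1: Evaluate f(x).
f(0.556) = 4*0.556^2 + 5*0.556 + 4 = 8.0165
Step 2: Evaluate g(x).
g(0.556) = 3*0.556 - 1 = 0.668
Step 3: Compute Lagrangian.
L = 8.0165 + 3*0.668 = 10.0205


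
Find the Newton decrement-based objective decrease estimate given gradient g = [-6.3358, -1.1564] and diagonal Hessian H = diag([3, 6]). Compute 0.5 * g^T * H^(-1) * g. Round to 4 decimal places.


Step 1: H is diagonal, so H^(-1) * g = [-2.1119, -0.1927].
Step 2: g^T H^(-1) g = sum_i g_i^2 / H_ii
  = (-6.3358)^2/3 + (-1.1564)^2/6
  = 13.3808 + 0.2229 = 13.6037
Step 3: Objective decrease = 0.5 * g^T H^(-1) g = 6.8018


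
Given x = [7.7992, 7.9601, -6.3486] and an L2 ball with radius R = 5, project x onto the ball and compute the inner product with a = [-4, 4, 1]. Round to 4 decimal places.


Step 1: Compute ||x|| (intermediates to 6 decimals).
||x|| = sqrt(7.7992^2 + 7.9601^2 + (-6.3486)^2) = 12.825577
Step 2: Project.
Since ||x|| > R, scale = R/||x|| = 5/12.825577 = 0.389846, proj(x) = scale * x
proj(x) = [3.040487, 3.103213, -2.474976]
Step 3: Dot product.
a^T * proj(x) = -4*3.040487 + 4*3.103213 + 1*(-2.474976) = -2.2241


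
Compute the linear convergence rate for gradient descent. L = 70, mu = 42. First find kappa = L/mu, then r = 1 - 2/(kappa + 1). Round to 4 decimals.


Step 1: Compute the condition number.
kappa = L/mu = 70/42 = 1.6667
Step 2: Compute the convergence rate.
r = 1 - 2/(kappa + 1) = 1 - 2*mu/(L + mu) = (L - mu)/(L + mu) = 28/112 = 0.25


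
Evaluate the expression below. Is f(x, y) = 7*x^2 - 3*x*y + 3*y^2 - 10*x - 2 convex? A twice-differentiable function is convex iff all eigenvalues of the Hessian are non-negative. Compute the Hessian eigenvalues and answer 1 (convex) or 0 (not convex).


The Hessian of f(x,y) = 7*x^2 - 3*x*y + 3*y^2 - 10*x - 2 is:
H = [[14, -3], [-3, 6]]
Trace = 14 + 6 = 20
Determinant = 14*6 - (-3)^2 = 75
Discriminant = (20)^2 - 4*75 = 100.0
Eigenvalues: lambda_1 = 5.0, lambda_2 = 15.0
The function is convex.

1


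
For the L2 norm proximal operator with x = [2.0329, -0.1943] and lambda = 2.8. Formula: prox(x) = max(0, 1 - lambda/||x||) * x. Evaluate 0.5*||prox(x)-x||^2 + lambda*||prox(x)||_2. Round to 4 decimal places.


Step 1: Compute ||x||.
||x|| = 2.0422
Step 2: Compute scaling factor.
scale = max(0, 1 - 2.8/2.0422) = 0.0
Step 3: prox(x) = [0.0, -0.0]
||prox(x)|| = 0.0
Step 4: Proximal objective.
0.5*||prox-x||^2 = 2.0852
lambda*||prox|| = 0.0
Total = 2.0852


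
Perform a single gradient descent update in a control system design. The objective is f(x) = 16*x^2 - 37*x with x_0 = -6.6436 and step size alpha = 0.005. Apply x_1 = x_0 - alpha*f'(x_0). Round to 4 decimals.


We compute the gradient at x_0 and apply the update.
f'(x) = 32*x - 37
f'(-6.6436) = 32*-6.6436 - 37 = -249.5952
x_1 = -6.6436 - 0.005*-249.5952 = -5.3956


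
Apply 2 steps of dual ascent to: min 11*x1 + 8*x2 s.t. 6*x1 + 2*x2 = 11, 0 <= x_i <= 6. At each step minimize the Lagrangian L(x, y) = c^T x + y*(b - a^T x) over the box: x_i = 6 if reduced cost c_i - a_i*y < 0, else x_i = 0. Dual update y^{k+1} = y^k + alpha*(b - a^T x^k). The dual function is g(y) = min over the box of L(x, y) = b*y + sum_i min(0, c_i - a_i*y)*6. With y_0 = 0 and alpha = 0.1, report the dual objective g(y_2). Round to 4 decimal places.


Dual ascent for LP: min 11*x1 + 8*x2, 6*x1 + 2*x2 = 11, 0 <= x_i <= 6
Step 1: y^k = 0.0, reduced costs: (11.0, 8.0)
  x^k = (0.0, 0.0), subgradient = b - a^T x = 11.0
  y^{k+1} = 0.0 + 0.1*11.0 = 1.1
Step 2: y^k = 1.1, reduced costs: (4.4, 5.8)
  x^k = (0.0, 0.0), subgradient = b - a^T x = 11.0
  y^{k+1} = 1.1 + 0.1*11.0 = 2.2
Dual objective at y_2 = 2.2: reduced costs (-2.2, 3.6), box minimizer x = (6.0, 0.0)
g(y_2) = b*y + (c1 - a1*y)*x1 + (c2 - a2*y)*x2 = 11*2.2 + (-2.2)*6.0 + 3.6*0.0 = 24.2 - 13.2 + 0.0 = 11.0


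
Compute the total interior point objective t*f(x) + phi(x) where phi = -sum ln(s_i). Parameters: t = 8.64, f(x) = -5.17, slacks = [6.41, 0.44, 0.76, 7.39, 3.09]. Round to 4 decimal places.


Step 1: Compute log-barrier.
ln values: [1.8579, -0.821, -0.2744, 2.0001, 1.1282]
phi = -(1.8579 - 0.821 - 0.2744 + 2.0001 + 1.1282) = -3.8907
Step 2: Compute augmented objective.
t*f(x) = 8.64*-5.17 = -44.6688
Total = -44.6688 - 3.8907 = -48.5595


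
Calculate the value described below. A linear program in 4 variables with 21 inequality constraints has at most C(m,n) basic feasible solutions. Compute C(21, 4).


Each vertex corresponds to some choice of n active constraints out of m, so the number of vertices is at most C(m, n) = m! / (n!(m-n)!).
m = 21, n = 4
Numerator: 21 * 20 * 19 * 18
Denominator: 4! = 24
C(21, 4) = 5985


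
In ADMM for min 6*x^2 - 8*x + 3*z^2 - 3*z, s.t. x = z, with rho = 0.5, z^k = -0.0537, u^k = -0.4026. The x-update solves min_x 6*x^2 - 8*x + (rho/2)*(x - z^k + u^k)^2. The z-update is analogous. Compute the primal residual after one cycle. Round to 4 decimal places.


ADMM iteration with rho = 0.5, z^k = -0.0537, u^k = -0.4026
Step 1: x-update.
Minimize 6*x^2 - 8*x + (0.5/2)*(x + 0.0537 - 0.4026)^2
FOC: (2*6 + 0.5)*x = 8 + 0.5*(-0.0537 + 0.4026)
x^{k+1} = 0.654
Step 2: z-update.
Minimize 3*z^2 - 3*z + (0.5/2)*(0.654 - z - 0.4026)^2
FOC: (2*3 + 0.5)*z = 3 + 0.5*(0.654 - 0.4026)
z^{k+1} = 0.4809
Step 3: u-update.
u^{k+1} = -0.4026 + 0.654 - 0.4809 = -0.2295
Step 4: Primal residual = |0.654 - 0.4809| = 0.1731


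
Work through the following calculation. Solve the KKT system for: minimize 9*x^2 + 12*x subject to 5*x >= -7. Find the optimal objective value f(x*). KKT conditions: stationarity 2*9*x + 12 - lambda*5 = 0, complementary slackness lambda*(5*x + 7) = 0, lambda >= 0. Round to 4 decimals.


Step 1: Try lambda = 0 (constraint inactive).
Stationarity: 2*9*x + 12 = 0
x* = -12/(2*9) = -2/3 = -0.6667 (rounded; the exact value -2/3 is used below)
Check constraint: 5*-0.6667 = -3.3335 >= -7 -- satisfied.
Step 2: Compute optimal value.
f(x*) = 9*(-2/3)^2 + 12*(-2/3) = -4.0


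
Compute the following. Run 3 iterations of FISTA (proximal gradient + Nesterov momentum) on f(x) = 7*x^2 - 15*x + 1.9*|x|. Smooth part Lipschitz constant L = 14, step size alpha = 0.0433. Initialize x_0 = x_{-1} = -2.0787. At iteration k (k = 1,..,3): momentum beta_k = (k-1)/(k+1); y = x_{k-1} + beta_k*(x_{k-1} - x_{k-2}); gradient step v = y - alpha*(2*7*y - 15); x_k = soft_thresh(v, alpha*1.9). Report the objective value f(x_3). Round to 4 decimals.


FISTA on f(x) = 7*x^2 - 15*x + 1.9*|x|
L = 14, alpha = 0.0433
Iteration 1: beta = 0.0, y = -2.0787 + 0.0*(-2.0787 + 2.0787) = -2.0787
  grad(y) = -44.1018, v = y - alpha*grad = -0.1691
  prox(v) = soft_thresh(-0.1691, 0.0823) = -0.0868
Iteration 2: beta = 0.3333, y = -0.0868 + 0.3333*(-0.0868 + 2.0787) = 0.5771
  grad(y) = -6.9201, v = y - alpha*grad = 0.8768
  prox(v) = soft_thresh(0.8768, 0.0823) = 0.7945
Iteration 3: beta = 0.5, y = 0.7945 + 0.5*(0.7945 + 0.0868) = 1.2352
  grad(y) = 2.2924, v = y - alpha*grad = 1.1359
  prox(v) = soft_thresh(1.1359, 0.0823) = 1.0536
f(x_3) = 7*1.0536^2 - 15*1.0536 + 1.9*|1.0536| = -6.0316


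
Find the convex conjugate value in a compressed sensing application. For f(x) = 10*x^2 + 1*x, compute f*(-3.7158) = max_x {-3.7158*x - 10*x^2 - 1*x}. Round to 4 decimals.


f*(y) = sup_x {y*x - a*x^2 - b*x} = sup_x {(y-b)*x - a*x^2}
FOC: (y - b) - 2a*x = 0 => x* = (y - b)/(2a)
x* = (-3.7158 - 1)/(2*10) = -0.2358
f*(-3.7158) = (y-b)^2/(4a) = (-3.7158 - 1)^2/(4*10)
= 22.2388/40 = 0.556


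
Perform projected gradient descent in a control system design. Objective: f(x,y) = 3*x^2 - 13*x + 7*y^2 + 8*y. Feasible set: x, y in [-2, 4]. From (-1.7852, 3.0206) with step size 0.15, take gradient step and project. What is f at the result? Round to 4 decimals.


Step 1: Compute gradient at (-1.7852, 3.0206).
grad_x = 2*3*-1.7852 - 13 = -23.7112
grad_y = 2*7*3.0206 + 8 = 50.2884
Step 2: Gradient step.
x_raw = -1.7852 - 0.15*-23.7112 = 1.7715
y_raw = 3.0206 - 0.15*50.2884 = -4.5227
Step 3: Project onto [-2, 4].
x_proj = clip(1.7715) = 1.7715
y_proj = clip(-4.5227) = -2.0
Step 4: Evaluate f.
f(1.7715, -2.0) = -1.6148


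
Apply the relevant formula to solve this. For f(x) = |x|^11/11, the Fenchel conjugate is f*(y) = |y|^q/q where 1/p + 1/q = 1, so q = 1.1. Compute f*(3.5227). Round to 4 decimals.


The conjugate exponent q satisfies 1/p + 1/q = 1.
p = 11, so q = 11/(11 - 1) = 1.1
|y|^q = 3.5227^1.1 = 3.9954
f*(3.5227) = 3.9954 / 1.1 = 3.6322


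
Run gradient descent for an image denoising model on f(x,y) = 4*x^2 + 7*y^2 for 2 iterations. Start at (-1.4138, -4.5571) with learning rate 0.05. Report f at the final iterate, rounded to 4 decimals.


Gradient descent on f(x,y) = 4*x^2 + 7*y^2.
Starting point: (-1.4138, -4.5571), alpha = 0.05
Step 1: grad_x = 2*4*-1.4138 = -11.3104, grad_y = 2*7*-4.5571 = -63.7994
  x_1 = -1.4138 - 0.05*-11.3104 = -0.8483
  y_1 = -4.5571 - 0.05*-63.7994 = -1.3671
Step 2: grad_x = 2*4*-0.8483 = -6.7862, grad_y = 2*7*-1.3671 = -19.1398
  x_2 = -0.8483 - 0.05*-6.7862 = -0.509
  y_2 = -1.3671 - 0.05*-19.1398 = -0.4101
f(-0.509, -0.4101) = 4*(-0.509)^2 + 7*(-0.4101)^2 = 2.2137


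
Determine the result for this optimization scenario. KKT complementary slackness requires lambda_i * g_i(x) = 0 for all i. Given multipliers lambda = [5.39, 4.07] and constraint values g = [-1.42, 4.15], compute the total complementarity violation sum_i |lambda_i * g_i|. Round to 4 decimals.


KKT complementary slackness check:
lambda_1 * g_1 = 5.39 * -1.42 = -7.6538
lambda_2 * g_2 = 4.07 * 4.15 = 16.8905
Total violation = 7.6538 + 16.8905 = 24.5443


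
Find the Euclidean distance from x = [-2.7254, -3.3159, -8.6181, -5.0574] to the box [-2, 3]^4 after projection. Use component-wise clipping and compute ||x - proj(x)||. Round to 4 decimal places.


Project each component onto [-2, 3].
clip(-2.7254) = -2.0, clip(-3.3159) = -2.0, clip(-8.6181) = -2.0, clip(-5.0574) = -2.0
Projection = [-2.0, -2.0, -2.0, -2.0]
Squared diffs: [0.5262, 1.7316, 43.7992, 9.3477]
Distance = sqrt(55.4047) = 7.4434


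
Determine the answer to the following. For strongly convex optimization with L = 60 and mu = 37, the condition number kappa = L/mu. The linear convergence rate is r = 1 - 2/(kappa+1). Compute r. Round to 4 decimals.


Step 1: Compute the condition number.
kappa = L/mu = 60/37 = 1.6216
Step 2: Compute the convergence rate.
r = 1 - 2/(kappa + 1) = 1 - 2*mu/(L + mu) = (L - mu)/(L + mu) = 23/97 = 0.2371


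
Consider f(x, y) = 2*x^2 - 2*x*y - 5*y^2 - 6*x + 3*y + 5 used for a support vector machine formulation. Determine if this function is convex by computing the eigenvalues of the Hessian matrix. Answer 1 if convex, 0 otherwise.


The Hessian of f(x,y) = 2*x^2 - 2*x*y - 5*y^2 - 6*x + 3*y + 5 is:
H = [[4, -2], [-2, -10]]
Trace = 4 - 10 = -6
Determinant = 4*-10 - (-2)^2 = -44
Discriminant = (-6)^2 - 4*-44 = 212.0
Eigenvalues: lambda_1 = -10.2801, lambda_2 = 4.2801
The function is not convex.

0


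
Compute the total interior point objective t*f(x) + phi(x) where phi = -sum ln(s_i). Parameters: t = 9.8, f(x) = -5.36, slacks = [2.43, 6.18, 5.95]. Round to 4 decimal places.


Step 1: Compute log-barrier.
ln values: [0.8879, 1.8213, 1.7834]
phi = -(0.8879 + 1.8213 + 1.7834) = -4.4926
Step 2: Compute augmented objective.
t*f(x) = 9.8*-5.36 = -52.528
Total = -52.528 - 4.4926 = -57.0206


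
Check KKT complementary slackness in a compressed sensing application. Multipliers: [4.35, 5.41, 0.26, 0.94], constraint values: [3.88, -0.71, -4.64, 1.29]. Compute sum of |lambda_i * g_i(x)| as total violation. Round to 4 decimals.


KKT complementary slackness check:
lambda_1 * g_1 = 4.35 * 3.88 = 16.878
lambda_2 * g_2 = 5.41 * -0.71 = -3.8411
lambda_3 * g_3 = 0.26 * -4.64 = -1.2064
lambda_4 * g_4 = 0.94 * 1.29 = 1.2126
Total violation = 16.878 + 3.8411 + 1.2064 + 1.2126 = 23.1381


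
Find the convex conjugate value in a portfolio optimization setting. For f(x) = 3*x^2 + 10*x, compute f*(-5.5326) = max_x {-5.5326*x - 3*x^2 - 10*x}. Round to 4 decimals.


f*(y) = sup_x {y*x - a*x^2 - b*x} = sup_x {(y-b)*x - a*x^2}
FOC: (y - b) - 2a*x = 0 => x* = (y - b)/(2a)
x* = (-5.5326 - 10)/(2*3) = -2.5888
f*(-5.5326) = (y-b)^2/(4a) = (-5.5326 - 10)^2/(4*3)
= 241.2617/12 = 20.1051


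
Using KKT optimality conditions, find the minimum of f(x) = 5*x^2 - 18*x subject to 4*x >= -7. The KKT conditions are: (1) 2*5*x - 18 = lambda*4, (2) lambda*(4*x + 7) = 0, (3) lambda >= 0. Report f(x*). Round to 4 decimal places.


Step 1: Try lambda = 0 (constraint inactive).
Stationarity: 2*5*x - 18 = 0
x* = 18/(2*5) = 1.8
Check constraint: 4*1.8 = 7.2 >= -7 -- satisfied.
Step 2: Compute optimal value.
f(x*) = 5*1.8^2 - 18*1.8 = -16.2


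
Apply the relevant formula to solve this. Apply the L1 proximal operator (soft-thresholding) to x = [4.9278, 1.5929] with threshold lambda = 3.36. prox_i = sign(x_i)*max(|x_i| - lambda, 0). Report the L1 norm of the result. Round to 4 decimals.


Soft-thresholding with lambda = 3.36:
prox(4.9278) = sign(4.9278)*max(|4.9278| - 3.36, 0) = 1.5678
prox(1.5929) = sign(1.5929)*max(|1.5929| - 3.36, 0) = 0.0
prox(x) = [1.5678, 0.0]
||prox(x)||_1 = 1.5678 + 0.0 = 1.5678


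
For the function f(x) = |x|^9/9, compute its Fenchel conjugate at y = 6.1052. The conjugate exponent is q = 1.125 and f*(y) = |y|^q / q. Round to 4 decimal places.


The conjugate exponent q satisfies 1/p + 1/q = 1.
p = 9, so q = 9/(9 - 1) = 1.125
|y|^q = 6.1052^1.125 = 7.6544
f*(6.1052) = 7.6544 / 1.125 = 6.8039


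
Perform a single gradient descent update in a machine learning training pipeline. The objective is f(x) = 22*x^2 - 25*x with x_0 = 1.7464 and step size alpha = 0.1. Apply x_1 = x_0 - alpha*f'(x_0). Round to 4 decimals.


We compute the gradient at x_0 and apply the update.
f'(x) = 44*x - 25
f'(1.7464) = 44*1.7464 - 25 = 51.8416
x_1 = 1.7464 - 0.1*51.8416 = -3.4378


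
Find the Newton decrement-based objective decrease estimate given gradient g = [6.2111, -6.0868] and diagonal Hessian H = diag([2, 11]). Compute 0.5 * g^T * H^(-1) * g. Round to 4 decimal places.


Step 1: H is diagonal, so H^(-1) * g = [3.1056, -0.5533].
Step 2: g^T H^(-1) g = sum_i g_i^2 / H_ii
  = (6.2111)^2/2 + (-6.0868)^2/11
  = 19.2889 + 3.3681 = 22.657
Step 3: Objective decrease = 0.5 * g^T H^(-1) g = 11.3285


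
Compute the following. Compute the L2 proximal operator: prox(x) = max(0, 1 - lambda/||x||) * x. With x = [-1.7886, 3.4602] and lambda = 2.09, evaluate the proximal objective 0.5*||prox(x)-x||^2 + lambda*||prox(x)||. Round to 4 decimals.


Step 1: Compute ||x||.
||x|| = 3.8951
Step 2: Compute scaling factor.
scale = max(0, 1 - 2.09/3.8951) = 0.4634
Step 3: prox(x) = [-0.8289, 1.6036]
||prox(x)|| = 1.8051
Step 4: Proximal objective.
0.5*||prox-x||^2 = 2.1841
lambda*||prox|| = 3.7727
Total = 5.9568


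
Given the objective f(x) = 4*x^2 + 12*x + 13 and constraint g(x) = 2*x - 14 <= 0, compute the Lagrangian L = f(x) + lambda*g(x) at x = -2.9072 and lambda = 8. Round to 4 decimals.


Step 1: Evaluate f(x).
f(-2.9072) = 4*(-2.9072)^2 + 12*(-2.9072) + 13 = 11.9208
Step 2: Evaluate g(x).
g(-2.9072) = 2*-2.9072 - 14 = -19.8144
Step 3: Compute Lagrangian.
L = 11.9208 + 8*-19.8144 = -146.5944


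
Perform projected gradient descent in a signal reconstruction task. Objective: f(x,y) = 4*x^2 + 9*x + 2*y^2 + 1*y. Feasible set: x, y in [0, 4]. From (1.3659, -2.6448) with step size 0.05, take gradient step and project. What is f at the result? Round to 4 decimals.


Step 1: Compute gradient at (1.3659, -2.6448).
grad_x = 2*4*1.3659 + 9 = 19.9272
grad_y = 2*2*-2.6448 + 1 = -9.5792
Step 2: Gradient step.
x_raw = 1.3659 - 0.05*19.9272 = 0.3695
y_raw = -2.6448 - 0.05*-9.5792 = -2.1658
Step 3: Project onto [0, 4].
x_proj = clip(0.3695) = 0.3695
y_proj = clip(-2.1658) = 0.0
Step 4: Evaluate f.
f(0.3695, 0.0) = 3.8721


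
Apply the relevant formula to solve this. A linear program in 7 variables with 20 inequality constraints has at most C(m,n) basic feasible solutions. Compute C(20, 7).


Each vertex corresponds to some choice of n active constraints out of m, so the number of vertices is at most C(m, n) = m! / (n!(m-n)!).
m = 20, n = 7
Numerator: 20 * 19 * 18 * 17 * 16 * 15 * 14
Denominator: 7! = 5040
C(20, 7) = 77520


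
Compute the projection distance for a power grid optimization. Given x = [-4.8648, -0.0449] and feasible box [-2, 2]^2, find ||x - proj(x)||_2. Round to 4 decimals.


Project each component onto [-2, 2].
clip(-4.8648) = -2.0, clip(-0.0449) = -0.0449
Projection = [-2.0, -0.0449]
Squared diffs: [8.2071, 0.0]
Distance = sqrt(8.2071) = 2.8648


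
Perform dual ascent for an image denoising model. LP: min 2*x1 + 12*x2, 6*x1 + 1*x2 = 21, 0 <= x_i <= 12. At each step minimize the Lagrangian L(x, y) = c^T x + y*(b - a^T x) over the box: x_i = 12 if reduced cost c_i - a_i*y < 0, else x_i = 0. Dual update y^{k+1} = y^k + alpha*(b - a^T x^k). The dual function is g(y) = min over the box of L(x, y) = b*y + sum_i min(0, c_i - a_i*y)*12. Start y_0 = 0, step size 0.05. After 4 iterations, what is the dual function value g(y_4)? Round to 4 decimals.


Dual ascent for LP: min 2*x1 + 12*x2, 6*x1 + 1*x2 = 21, 0 <= x_i <= 12
Step 1: y^k = 0.0, reduced costs: (2.0, 12.0)
  x^k = (0.0, 0.0), subgradient = b - a^T x = 21.0
  y^{k+1} = 0.0 + 0.05*21.0 = 1.05
Step 2: y^k = 1.05, reduced costs: (-4.3, 10.95)
  x^k = (12.0, 0.0), subgradient = b - a^T x = -51.0
  y^{k+1} = 1.05 + 0.05*-51.0 = -1.5
Step 3: y^k = -1.5, reduced costs: (11.0, 13.5)
  x^k = (0.0, 0.0), subgradient = b - a^T x = 21.0
  y^{k+1} = -1.5 + 0.05*21.0 = -0.45
Step 4: y^k = -0.45, reduced costs: (4.7, 12.45)
  x^k = (0.0, 0.0), subgradient = b - a^T x = 21.0
  y^{k+1} = -0.45 + 0.05*21.0 = 0.6
Dual objective at y_4 = 0.6: reduced costs (-1.6, 11.4), box minimizer x = (12.0, 0.0)
g(y_4) = b*y + (c1 - a1*y)*x1 + (c2 - a2*y)*x2 = 21*0.6 + (-1.6)*12.0 + 11.4*0.0 = 12.6 - 19.2 + 0.0 = -6.6


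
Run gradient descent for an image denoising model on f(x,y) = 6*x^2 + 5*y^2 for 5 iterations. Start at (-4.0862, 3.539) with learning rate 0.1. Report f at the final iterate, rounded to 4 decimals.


Gradient descent on f(x,y) = 6*x^2 + 5*y^2.
Starting point: (-4.0862, 3.539), alpha = 0.1
Step 1: grad_x = 2*6*-4.0862 = -49.0344, grad_y = 2*5*3.539 = 35.39
  x_1 = -4.0862 - 0.1*-49.0344 = 0.8172
  y_1 = 3.539 - 0.1*35.39 = 0.0
Step 2: grad_x = 2*6*0.8172 = 9.8069, grad_y = 2*5*0.0 = 0.0
  x_2 = 0.8172 - 0.1*9.8069 = -0.1634
  y_2 = 0.0 - 0.1*0.0 = 0.0
Step 3: grad_x = 2*6*-0.1634 = -1.9614, grad_y = 2*5*0.0 = 0.0
  x_3 = -0.1634 - 0.1*-1.9614 = 0.0327
  y_3 = 0.0 - 0.1*0.0 = 0.0
Step 4: grad_x = 2*6*0.0327 = 0.3923, grad_y = 2*5*0.0 = 0.0
  x_4 = 0.0327 - 0.1*0.3923 = -0.0065
  y_4 = 0.0 - 0.1*0.0 = 0.0
Step 5: grad_x = 2*6*-0.0065 = -0.0785, grad_y = 2*5*0.0 = 0.0
  x_5 = -0.0065 - 0.1*-0.0785 = 0.0013
  y_5 = 0.0 - 0.1*0.0 = 0.0
f(0.0013, 0.0) = 6*0.0013^2 + 5*0.0^2 = 0.0


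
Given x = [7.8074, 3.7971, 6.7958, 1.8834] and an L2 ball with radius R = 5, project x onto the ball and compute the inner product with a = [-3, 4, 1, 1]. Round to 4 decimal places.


Step 1: Compute ||x|| (intermediates to 6 decimals).
||x|| = sqrt(7.8074^2 + 3.7971^2 + 6.7958^2 + 1.8834^2) = 11.18497
Step 2: Project.
Since ||x|| > R, scale = R/||x|| = 5/11.18497 = 0.447028, proj(x) = scale * x
proj(x) = [3.490126, 1.69741, 3.037913, 0.841933]
Step 3: Dot product.
a^T * proj(x) = -3*3.490126 + 4*1.69741 + 1*3.037913 + 1*0.841933 = 0.1991


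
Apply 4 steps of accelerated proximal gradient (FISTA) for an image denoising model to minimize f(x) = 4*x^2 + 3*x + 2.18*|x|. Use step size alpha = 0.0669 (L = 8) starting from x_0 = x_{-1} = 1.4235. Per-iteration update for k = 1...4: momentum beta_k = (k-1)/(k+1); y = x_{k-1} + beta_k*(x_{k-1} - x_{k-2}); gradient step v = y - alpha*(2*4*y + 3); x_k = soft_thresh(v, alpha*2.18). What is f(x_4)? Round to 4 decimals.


FISTA on f(x) = 4*x^2 + 3*x + 2.18*|x|
L = 8, alpha = 0.0669
Iteration 1: beta = 0.0, y = 1.4235 + 0.0*(1.4235 - 1.4235) = 1.4235
  grad(y) = 14.388, v = y - alpha*grad = 0.4609
  prox(v) = soft_thresh(0.4609, 0.1458) = 0.3151
Iteration 2: beta = 0.3333, y = 0.3151 + 0.3333*(0.3151 - 1.4235) = -0.0544
  grad(y) = 2.5651, v = y - alpha*grad = -0.226
  prox(v) = soft_thresh(-0.226, 0.1458) = -0.0801
Iteration 3: beta = 0.5, y = -0.0801 + 0.5*(-0.0801 - 0.3151) = -0.2777
  grad(y) = 0.7781, v = y - alpha*grad = -0.3298
  prox(v) = soft_thresh(-0.3298, 0.1458) = -0.184
Iteration 4: beta = 0.6, y = -0.184 + 0.6*(-0.184 + 0.0801) = -0.2462
  grad(y) = 1.03, v = y - alpha*grad = -0.3152
  prox(v) = soft_thresh(-0.3152, 0.1458) = -0.1693
f(x_4) = 4*(-0.1693)^2 + 3*(-0.1693) + 2.18*|-0.1693| = -0.0242


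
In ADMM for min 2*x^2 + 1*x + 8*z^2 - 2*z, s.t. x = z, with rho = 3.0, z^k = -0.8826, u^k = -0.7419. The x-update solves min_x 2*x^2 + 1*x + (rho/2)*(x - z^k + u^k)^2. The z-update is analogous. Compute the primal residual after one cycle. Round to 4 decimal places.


ADMM iteration with rho = 3.0, z^k = -0.8826, u^k = -0.7419
Step 1: x-update.
Minimize 2*x^2 + 1*x + (3.0/2)*(x + 0.8826 - 0.7419)^2
FOC: (2*2 + 3.0)*x = -1 + 3.0*(-0.8826 + 0.7419)
x^{k+1} = -0.2032
Step 2: z-update.
Minimize 8*z^2 - 2*z + (3.0/2)*(-0.2032 - z - 0.7419)^2
FOC: (2*8 + 3.0)*z = 2 + 3.0*(-0.2032 - 0.7419)
z^{k+1} = -0.044
Step 3: u-update.
u^{k+1} = -0.7419 - 0.2032 + 0.044 = -0.9011
Step 4: Primal residual = |-0.2032 + 0.044| = 0.1592


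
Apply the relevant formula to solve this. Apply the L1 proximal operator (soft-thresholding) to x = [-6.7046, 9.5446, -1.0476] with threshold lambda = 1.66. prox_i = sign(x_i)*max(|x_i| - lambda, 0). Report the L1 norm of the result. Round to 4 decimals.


Soft-thresholding with lambda = 1.66:
prox(-6.7046) = sign(-6.7046)*max(|-6.7046| - 1.66, 0) = -5.0446
prox(9.5446) = sign(9.5446)*max(|9.5446| - 1.66, 0) = 7.8846
prox(-1.0476) = sign(-1.0476)*max(|-1.0476| - 1.66, 0) = 0.0
prox(x) = [-5.0446, 7.8846, 0.0]
||prox(x)||_1 = 5.0446 + 7.8846 + 0.0 = 12.9292


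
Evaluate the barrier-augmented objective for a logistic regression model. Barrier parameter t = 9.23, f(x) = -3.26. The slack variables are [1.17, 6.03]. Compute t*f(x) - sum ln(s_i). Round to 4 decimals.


Step 1: Compute log-barrier.
ln values: [0.157, 1.7967]
phi = -(0.157 + 1.7967) = -1.9538
Step 2: Compute augmented objective.
t*f(x) = 9.23*-3.26 = -30.0898
Total = -30.0898 - 1.9538 = -32.0436


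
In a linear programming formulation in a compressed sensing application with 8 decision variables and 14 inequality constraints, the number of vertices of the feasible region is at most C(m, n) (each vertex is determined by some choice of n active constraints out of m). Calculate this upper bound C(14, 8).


Each vertex corresponds to some choice of n active constraints out of m, so the number of vertices is at most C(m, n) = m! / (n!(m-n)!).
m = 14, n = 8
Numerator: 14 * 13 * 12 * 11 * 10 * 9 * 8 * 7
Denominator: 8! = 40320
C(14, 8) = 3003


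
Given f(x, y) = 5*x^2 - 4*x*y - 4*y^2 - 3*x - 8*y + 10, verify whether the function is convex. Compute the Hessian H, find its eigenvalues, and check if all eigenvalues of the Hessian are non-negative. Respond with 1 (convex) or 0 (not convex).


The Hessian of f(x,y) = 5*x^2 - 4*x*y - 4*y^2 - 3*x - 8*y + 10 is:
H = [[10, -4], [-4, -8]]
Trace = 10 - 8 = 2
Determinant = 10*-8 - (-4)^2 = -96
Discriminant = (2)^2 - 4*-96 = 388.0
Eigenvalues: lambda_1 = -8.8489, lambda_2 = 10.8489
The function is not convex.

0


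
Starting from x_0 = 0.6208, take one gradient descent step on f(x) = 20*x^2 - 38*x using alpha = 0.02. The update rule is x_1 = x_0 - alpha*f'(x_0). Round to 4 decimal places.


We compute the gradient at x_0 and apply the update.
f'(x) = 40*x - 38
f'(0.6208) = 40*0.6208 - 38 = -13.168
x_1 = 0.6208 - 0.02*-13.168 = 0.8842


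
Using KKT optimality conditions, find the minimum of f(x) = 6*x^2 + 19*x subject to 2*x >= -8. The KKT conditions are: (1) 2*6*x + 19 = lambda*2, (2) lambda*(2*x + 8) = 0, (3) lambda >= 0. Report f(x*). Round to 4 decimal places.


Step 1: Try lambda = 0 (constraint inactive).
Stationarity: 2*6*x + 19 = 0
x* = -19/(2*6) = -19/12 = -1.5833 (rounded; the exact value -19/12 is used below)
Check constraint: 2*-1.5833 = -3.1666 >= -8 -- satisfied.
Step 2: Compute optimal value.
f(x*) = 6*(-19/12)^2 + 19*(-19/12) = -15.0417


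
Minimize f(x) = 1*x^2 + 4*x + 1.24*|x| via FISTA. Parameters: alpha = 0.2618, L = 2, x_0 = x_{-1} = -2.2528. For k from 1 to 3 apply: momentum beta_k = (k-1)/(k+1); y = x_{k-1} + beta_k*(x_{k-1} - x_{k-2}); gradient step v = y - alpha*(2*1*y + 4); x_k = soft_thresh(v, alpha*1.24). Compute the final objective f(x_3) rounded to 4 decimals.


FISTA on f(x) = 1*x^2 + 4*x + 1.24*|x|
L = 2, alpha = 0.2618
Iteration 1: beta = 0.0, y = -2.2528 + 0.0*(-2.2528 + 2.2528) = -2.2528
  grad(y) = -0.5056, v = y - alpha*grad = -2.1204
  prox(v) = soft_thresh(-2.1204, 0.3246) = -1.7958
Iteration 2: beta = 0.3333, y = -1.7958 + 0.3333*(-1.7958 + 2.2528) = -1.6435
  grad(y) = 0.7131, v = y - alpha*grad = -1.8301
  prox(v) = soft_thresh(-1.8301, 0.3246) = -1.5055
Iteration 3: beta = 0.5, y = -1.5055 + 0.5*(-1.5055 + 1.7958) = -1.3604
  grad(y) = 1.2793, v = y - alpha*grad = -1.6953
  prox(v) = soft_thresh(-1.6953, 0.3246) = -1.3707
f(x_3) = 1*(-1.3707)^2 + 4*(-1.3707) + 1.24*|-1.3707| = -1.9043


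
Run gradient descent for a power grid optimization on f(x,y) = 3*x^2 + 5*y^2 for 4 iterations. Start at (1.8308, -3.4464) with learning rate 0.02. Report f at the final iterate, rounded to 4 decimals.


Gradient descent on f(x,y) = 3*x^2 + 5*y^2.
Starting point: (1.8308, -3.4464), alpha = 0.02
Step 1: grad_x = 2*3*1.8308 = 10.9848, grad_y = 2*5*-3.4464 = -34.464
  x_1 = 1.8308 - 0.02*10.9848 = 1.6111
  y_1 = -3.4464 - 0.02*-34.464 = -2.7571
Step 2: grad_x = 2*3*1.6111 = 9.6666, grad_y = 2*5*-2.7571 = -27.5712
  x_2 = 1.6111 - 0.02*9.6666 = 1.4178
  y_2 = -2.7571 - 0.02*-27.5712 = -2.2057
Step 3: grad_x = 2*3*1.4178 = 8.5066, grad_y = 2*5*-2.2057 = -22.057
  x_3 = 1.4178 - 0.02*8.5066 = 1.2476
  y_3 = -2.2057 - 0.02*-22.057 = -1.7646
Step 4: grad_x = 2*3*1.2476 = 7.4858, grad_y = 2*5*-1.7646 = -17.6456
  x_4 = 1.2476 - 0.02*7.4858 = 1.0979
  y_4 = -1.7646 - 0.02*-17.6456 = -1.4116
f(1.0979, -1.4116) = 3*1.0979^2 + 5*(-1.4116)^2 = 13.58


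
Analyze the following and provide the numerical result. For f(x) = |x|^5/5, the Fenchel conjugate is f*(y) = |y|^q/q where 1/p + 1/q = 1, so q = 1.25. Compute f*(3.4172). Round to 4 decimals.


The conjugate exponent q satisfies 1/p + 1/q = 1.
p = 5, so q = 5/(5 - 1) = 1.25
|y|^q = 3.4172^1.25 = 4.6461
f*(3.4172) = 4.6461 / 1.25 = 3.7169


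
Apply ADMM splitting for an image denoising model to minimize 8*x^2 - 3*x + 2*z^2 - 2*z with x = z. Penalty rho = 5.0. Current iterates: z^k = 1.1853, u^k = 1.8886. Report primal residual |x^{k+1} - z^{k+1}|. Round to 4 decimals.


ADMM iteration with rho = 5.0, z^k = 1.1853, u^k = 1.8886
Step 1: x-update.
Minimize 8*x^2 - 3*x + (5.0/2)*(x - 1.1853 + 1.8886)^2
FOC: (2*8 + 5.0)*x = 3 + 5.0*(1.1853 - 1.8886)
x^{k+1} = -0.0246
Step 2: z-update.
Minimize 2*z^2 - 2*z + (5.0/2)*(-0.0246 - z + 1.8886)^2
FOC: (2*2 + 5.0)*z = 2 + 5.0*(-0.0246 + 1.8886)
z^{k+1} = 1.2578
Step 3: u-update.
u^{k+1} = 1.8886 - 0.0246 - 1.2578 = 0.6062
Step 4: Primal residual = |-0.0246 - 1.2578| = 1.2824


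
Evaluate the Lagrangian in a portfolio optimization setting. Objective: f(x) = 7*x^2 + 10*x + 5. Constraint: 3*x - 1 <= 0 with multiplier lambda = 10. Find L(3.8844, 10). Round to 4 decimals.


Step 1: Evaluate f(x).
f(3.8844) = 7*3.8844^2 + 10*3.8844 + 5 = 149.4639
Step 2: Evaluate g(x).
g(3.8844) = 3*3.8844 - 1 = 10.6532
Step 3: Compute Lagrangian.
L = 149.4639 + 10*10.6532 = 255.9959


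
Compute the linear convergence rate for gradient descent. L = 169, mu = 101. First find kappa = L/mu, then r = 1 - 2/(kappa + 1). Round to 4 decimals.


Step 1: Compute the condition number.
kappa = L/mu = 169/101 = 1.6733
Step 2: Compute the convergence rate.
r = 1 - 2/(kappa + 1) = 1 - 2*mu/(L + mu) = (L - mu)/(L + mu) = 68/270 = 0.2519


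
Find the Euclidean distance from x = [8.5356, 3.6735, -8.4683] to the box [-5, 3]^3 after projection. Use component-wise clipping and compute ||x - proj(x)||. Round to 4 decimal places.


Project each component onto [-5, 3].
clip(8.5356) = 3.0, clip(3.6735) = 3.0, clip(-8.4683) = -5.0
Projection = [3.0, 3.0, -5.0]
Squared diffs: [30.6429, 0.4536, 12.0291]
Distance = sqrt(43.1256) = 6.567


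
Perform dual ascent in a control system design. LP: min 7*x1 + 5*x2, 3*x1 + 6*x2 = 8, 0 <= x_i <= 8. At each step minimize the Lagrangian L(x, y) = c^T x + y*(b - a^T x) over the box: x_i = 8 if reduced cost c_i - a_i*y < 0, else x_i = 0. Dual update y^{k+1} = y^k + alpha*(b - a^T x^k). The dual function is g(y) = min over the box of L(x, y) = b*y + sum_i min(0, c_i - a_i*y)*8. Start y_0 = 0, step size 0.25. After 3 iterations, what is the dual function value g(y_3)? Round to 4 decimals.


Dual ascent for LP: min 7*x1 + 5*x2, 3*x1 + 6*x2 = 8, 0 <= x_i <= 8
Step 1: y^k = 0.0, reduced costs: (7.0, 5.0)
  x^k = (0.0, 0.0), subgradient = b - a^T x = 8.0
  y^{k+1} = 0.0 + 0.25*8.0 = 2.0
Step 2: y^k = 2.0, reduced costs: (1.0, -7.0)
  x^k = (0.0, 8.0), subgradient = b - a^T x = -40.0
  y^{k+1} = 2.0 + 0.25*-40.0 = -8.0
Step 3: y^k = -8.0, reduced costs: (31.0, 53.0)
  x^k = (0.0, 0.0), subgradient = b - a^T x = 8.0
  y^{k+1} = -8.0 + 0.25*8.0 = -6.0
Dual objective at y_3 = -6.0: reduced costs (25.0, 41.0), box minimizer x = (0.0, 0.0)
g(y_3) = b*y + (c1 - a1*y)*x1 + (c2 - a2*y)*x2 = 8*(-6.0) + 25.0*0.0 + 41.0*0.0 = -48.0 + 0.0 + 0.0 = -48.0


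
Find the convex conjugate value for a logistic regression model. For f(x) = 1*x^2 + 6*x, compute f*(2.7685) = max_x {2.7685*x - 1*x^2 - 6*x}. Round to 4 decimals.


f*(y) = sup_x {y*x - a*x^2 - b*x} = sup_x {(y-b)*x - a*x^2}
FOC: (y - b) - 2a*x = 0 => x* = (y - b)/(2a)
x* = (2.7685 - 6)/(2*1) = -1.6158
f*(2.7685) = (y-b)^2/(4a) = (2.7685 - 6)^2/(4*1)
= 10.4426/4 = 2.6106


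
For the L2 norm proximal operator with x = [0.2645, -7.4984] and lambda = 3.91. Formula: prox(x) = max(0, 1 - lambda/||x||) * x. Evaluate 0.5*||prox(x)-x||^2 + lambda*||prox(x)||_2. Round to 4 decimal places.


Step 1: Compute ||x||.
||x|| = 7.5031
Step 2: Compute scaling factor.
scale = max(0, 1 - 3.91/7.5031) = 0.4789
Step 3: prox(x) = [0.1267, -3.5908]
||prox(x)|| = 3.5931
Step 4: Proximal objective.
0.5*||prox-x||^2 = 7.6441
lambda*||prox|| = 14.049
Total = 21.6929
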